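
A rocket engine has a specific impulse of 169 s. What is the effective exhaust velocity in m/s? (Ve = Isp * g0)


Ve = Isp * g0 = 169 * 9.81 = 1657.9 m/s

1657.9 m/s


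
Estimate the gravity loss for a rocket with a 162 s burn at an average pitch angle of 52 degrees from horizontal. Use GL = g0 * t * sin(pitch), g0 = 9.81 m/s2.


GL = 9.81 * 162 * sin(52 deg) = 1252 m/s

1252 m/s


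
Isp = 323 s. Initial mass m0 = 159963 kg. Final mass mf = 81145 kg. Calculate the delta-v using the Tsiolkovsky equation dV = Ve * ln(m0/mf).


Ve = 323 * 9.81 = 3168.63 m/s
dV = 3168.63 * ln(159963/81145) = 2151 m/s

2151 m/s


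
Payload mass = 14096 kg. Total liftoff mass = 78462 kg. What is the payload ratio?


PR = 14096 / 78462 = 0.1797

0.1797


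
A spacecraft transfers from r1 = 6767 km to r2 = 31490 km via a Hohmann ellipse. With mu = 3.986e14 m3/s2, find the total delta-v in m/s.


V1 = sqrt(mu/r1) = 7674.86 m/s
dV1 = V1*(sqrt(2*r2/(r1+r2)) - 1) = 2172.42 m/s
V2 = sqrt(mu/r2) = 3557.81 m/s
dV2 = V2*(1 - sqrt(2*r1/(r1+r2))) = 1441.69 m/s
Total dV = 3614 m/s

3614 m/s


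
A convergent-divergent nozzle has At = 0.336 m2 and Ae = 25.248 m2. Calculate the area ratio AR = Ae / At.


AR = 25.248 / 0.336 = 75.1

75.1


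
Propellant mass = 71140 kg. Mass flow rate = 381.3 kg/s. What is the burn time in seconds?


tb = 71140 / 381.3 = 186.6 s

186.6 s


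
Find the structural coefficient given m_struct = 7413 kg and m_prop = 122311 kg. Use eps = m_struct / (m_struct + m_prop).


eps = 7413 / (7413 + 122311) = 0.0571

0.0571


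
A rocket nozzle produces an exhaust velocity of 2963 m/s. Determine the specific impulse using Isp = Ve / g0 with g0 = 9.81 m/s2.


Isp = Ve / g0 = 2963 / 9.81 = 302.0 s

302.0 s


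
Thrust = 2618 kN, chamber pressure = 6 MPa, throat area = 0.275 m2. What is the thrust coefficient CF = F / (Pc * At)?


CF = 2618000 / (6e6 * 0.275) = 1.59

1.59


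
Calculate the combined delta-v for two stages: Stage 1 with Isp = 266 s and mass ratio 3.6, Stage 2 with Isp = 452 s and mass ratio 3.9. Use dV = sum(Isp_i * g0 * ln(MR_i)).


dV1 = 266 * 9.81 * ln(3.6) = 3342.5 m/s
dV2 = 452 * 9.81 * ln(3.9) = 6034.7 m/s
Total dV = 3342.5 + 6034.7 = 9377.2 m/s ~ 9377 m/s

9377 m/s


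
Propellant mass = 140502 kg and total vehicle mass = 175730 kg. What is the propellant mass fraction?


PMF = 140502 / 175730 = 0.8

0.8


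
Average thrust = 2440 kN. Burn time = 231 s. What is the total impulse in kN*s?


It = 2440 * 231 = 563640 kN*s

563640 kN*s


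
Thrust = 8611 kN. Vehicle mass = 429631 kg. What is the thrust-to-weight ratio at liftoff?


TWR = 8611000 / (429631 * 9.81) = 2.04

2.04


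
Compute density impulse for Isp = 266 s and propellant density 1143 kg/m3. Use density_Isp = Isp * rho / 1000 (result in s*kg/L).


rho*Isp = 266 * 1143 / 1000 = 304 s*kg/L

304 s*kg/L


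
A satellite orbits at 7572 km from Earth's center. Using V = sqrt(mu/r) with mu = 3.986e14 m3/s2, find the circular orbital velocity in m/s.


V = sqrt(3.986e14 / 7572000) = 7255 m/s

7255 m/s


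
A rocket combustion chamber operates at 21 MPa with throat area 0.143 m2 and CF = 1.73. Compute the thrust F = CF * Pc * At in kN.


F = 1.73 * 21e6 * 0.143 = 5.1952e+06 N = 5195.2 kN

5195.2 kN


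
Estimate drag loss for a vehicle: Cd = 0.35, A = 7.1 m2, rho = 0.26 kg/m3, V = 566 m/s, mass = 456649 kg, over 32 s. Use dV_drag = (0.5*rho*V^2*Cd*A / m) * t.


D = 0.5 * 0.26 * 566^2 * 0.35 * 7.1 = 103491.01 N
a = 103491.01 / 456649 = 0.2266 m/s2
dV = 0.2266 * 32 = 7.3 m/s

7.3 m/s


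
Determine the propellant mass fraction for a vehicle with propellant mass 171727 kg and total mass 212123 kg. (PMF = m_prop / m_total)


PMF = 171727 / 212123 = 0.81

0.81


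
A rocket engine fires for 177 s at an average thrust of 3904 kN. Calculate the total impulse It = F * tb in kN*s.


It = 3904 * 177 = 691008 kN*s

691008 kN*s


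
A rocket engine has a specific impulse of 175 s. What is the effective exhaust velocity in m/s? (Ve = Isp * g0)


Ve = Isp * g0 = 175 * 9.81 = 1716.8 m/s

1716.8 m/s


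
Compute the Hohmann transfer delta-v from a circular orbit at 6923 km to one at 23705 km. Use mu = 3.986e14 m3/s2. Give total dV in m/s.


V1 = sqrt(mu/r1) = 7587.9 m/s
dV1 = V1*(sqrt(2*r2/(r1+r2)) - 1) = 1852.65 m/s
V2 = sqrt(mu/r2) = 4100.61 m/s
dV2 = V2*(1 - sqrt(2*r1/(r1+r2))) = 1343.52 m/s
Total dV = 3196 m/s

3196 m/s


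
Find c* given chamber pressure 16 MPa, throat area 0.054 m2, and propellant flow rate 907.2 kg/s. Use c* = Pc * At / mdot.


c* = 16e6 * 0.054 / 907.2 = 952 m/s

952 m/s


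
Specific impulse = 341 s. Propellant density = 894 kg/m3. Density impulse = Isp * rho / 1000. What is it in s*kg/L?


rho*Isp = 341 * 894 / 1000 = 305 s*kg/L

305 s*kg/L


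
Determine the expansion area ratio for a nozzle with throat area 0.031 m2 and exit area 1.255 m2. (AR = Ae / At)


AR = 1.255 / 0.031 = 40.5

40.5


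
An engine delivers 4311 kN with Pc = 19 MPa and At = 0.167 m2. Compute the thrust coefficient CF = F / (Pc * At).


CF = 4311000 / (19e6 * 0.167) = 1.36

1.36


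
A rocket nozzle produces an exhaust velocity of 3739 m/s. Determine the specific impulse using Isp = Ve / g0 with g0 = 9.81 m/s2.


Isp = Ve / g0 = 3739 / 9.81 = 381.1 s

381.1 s


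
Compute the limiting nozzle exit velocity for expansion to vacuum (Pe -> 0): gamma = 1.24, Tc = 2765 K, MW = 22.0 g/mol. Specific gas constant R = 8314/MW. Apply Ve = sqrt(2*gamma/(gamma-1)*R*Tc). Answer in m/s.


R = 8314 / 22.0 = 377.91 J/(kg.K)
Ve = sqrt(2 * 1.24 / (1.24 - 1) * 377.91 * 2765) = 3286 m/s

3286 m/s


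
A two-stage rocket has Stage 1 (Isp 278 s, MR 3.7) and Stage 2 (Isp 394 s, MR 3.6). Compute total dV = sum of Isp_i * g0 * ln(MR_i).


dV1 = 278 * 9.81 * ln(3.7) = 3568.1 m/s
dV2 = 394 * 9.81 * ln(3.6) = 4951.0 m/s
Total dV = 3568.1 + 4951.0 = 8519.1 m/s ~ 8519 m/s

8519 m/s


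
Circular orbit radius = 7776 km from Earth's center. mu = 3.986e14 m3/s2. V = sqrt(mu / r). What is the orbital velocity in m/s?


V = sqrt(3.986e14 / 7776000) = 7160 m/s

7160 m/s


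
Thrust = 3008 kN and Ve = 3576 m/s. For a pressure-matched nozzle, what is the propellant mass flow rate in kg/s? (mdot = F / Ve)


mdot = F / Ve = 3008000 / 3576 = 841.2 kg/s

841.2 kg/s


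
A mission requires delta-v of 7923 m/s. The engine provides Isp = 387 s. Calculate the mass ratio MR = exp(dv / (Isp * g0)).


Ve = 387 * 9.81 = 3796.47 m/s
MR = exp(7923 / 3796.47) = 8.06

8.06


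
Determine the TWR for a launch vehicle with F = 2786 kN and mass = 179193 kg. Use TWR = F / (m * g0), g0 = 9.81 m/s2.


TWR = 2786000 / (179193 * 9.81) = 1.58

1.58


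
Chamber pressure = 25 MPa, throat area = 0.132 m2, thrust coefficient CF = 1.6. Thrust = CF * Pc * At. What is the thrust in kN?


F = 1.6 * 25e6 * 0.132 = 5.2800e+06 N = 5280.0 kN

5280.0 kN


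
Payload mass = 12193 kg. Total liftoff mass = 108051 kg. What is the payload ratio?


PR = 12193 / 108051 = 0.1128

0.1128


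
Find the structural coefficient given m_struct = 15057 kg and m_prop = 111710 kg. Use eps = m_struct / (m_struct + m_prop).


eps = 15057 / (15057 + 111710) = 0.1188

0.1188


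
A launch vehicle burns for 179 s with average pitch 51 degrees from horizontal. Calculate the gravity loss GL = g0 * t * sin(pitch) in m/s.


GL = 9.81 * 179 * sin(51 deg) = 1365 m/s

1365 m/s


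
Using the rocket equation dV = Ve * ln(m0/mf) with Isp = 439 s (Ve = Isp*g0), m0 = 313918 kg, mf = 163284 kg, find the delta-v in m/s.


Ve = 439 * 9.81 = 4306.59 m/s
dV = 4306.59 * ln(313918/163284) = 2815 m/s

2815 m/s


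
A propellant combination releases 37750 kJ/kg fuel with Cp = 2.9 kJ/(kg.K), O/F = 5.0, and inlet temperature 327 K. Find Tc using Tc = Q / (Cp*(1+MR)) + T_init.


Tc = 37750 / (2.9 * (1 + 5.0)) + 327 = 2497 K

2497 K


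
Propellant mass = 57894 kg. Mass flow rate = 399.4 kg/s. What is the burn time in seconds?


tb = 57894 / 399.4 = 145.0 s

145.0 s


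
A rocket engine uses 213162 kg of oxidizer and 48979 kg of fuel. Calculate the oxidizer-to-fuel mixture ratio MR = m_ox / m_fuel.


MR = 213162 / 48979 = 4.35

4.35


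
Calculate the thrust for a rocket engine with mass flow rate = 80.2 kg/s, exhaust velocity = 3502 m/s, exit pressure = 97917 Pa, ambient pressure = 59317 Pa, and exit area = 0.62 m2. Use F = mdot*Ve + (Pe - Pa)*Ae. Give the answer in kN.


F = 80.2 * 3502 + (97917 - 59317) * 0.62 = 304792.0 N = 304.8 kN

304.8 kN


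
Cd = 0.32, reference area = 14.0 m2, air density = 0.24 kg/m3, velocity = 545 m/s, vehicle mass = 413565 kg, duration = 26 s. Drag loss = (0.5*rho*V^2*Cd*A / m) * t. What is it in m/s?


D = 0.5 * 0.24 * 545^2 * 0.32 * 14.0 = 159680.64 N
a = 159680.64 / 413565 = 0.3861 m/s2
dV = 0.3861 * 26 = 10.0 m/s

10.0 m/s


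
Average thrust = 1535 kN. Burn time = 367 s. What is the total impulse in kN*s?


It = 1535 * 367 = 563345 kN*s

563345 kN*s


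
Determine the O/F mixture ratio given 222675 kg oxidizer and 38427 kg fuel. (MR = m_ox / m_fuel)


MR = 222675 / 38427 = 5.79

5.79


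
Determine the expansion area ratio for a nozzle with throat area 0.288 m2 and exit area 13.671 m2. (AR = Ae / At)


AR = 13.671 / 0.288 = 47.5

47.5


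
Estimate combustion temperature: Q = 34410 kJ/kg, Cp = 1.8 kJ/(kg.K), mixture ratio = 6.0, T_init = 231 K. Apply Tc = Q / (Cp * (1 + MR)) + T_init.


Tc = 34410 / (1.8 * (1 + 6.0)) + 231 = 2962 K

2962 K


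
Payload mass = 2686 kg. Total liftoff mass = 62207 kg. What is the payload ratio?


PR = 2686 / 62207 = 0.0432

0.0432


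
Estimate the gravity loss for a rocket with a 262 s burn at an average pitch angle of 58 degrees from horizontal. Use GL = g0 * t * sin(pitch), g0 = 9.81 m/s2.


GL = 9.81 * 262 * sin(58 deg) = 2180 m/s

2180 m/s


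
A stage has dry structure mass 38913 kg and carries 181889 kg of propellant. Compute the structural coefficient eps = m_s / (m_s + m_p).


eps = 38913 / (38913 + 181889) = 0.1762

0.1762


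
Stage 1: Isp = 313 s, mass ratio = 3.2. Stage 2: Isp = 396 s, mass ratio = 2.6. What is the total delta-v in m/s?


dV1 = 313 * 9.81 * ln(3.2) = 3571.5 m/s
dV2 = 396 * 9.81 * ln(2.6) = 3711.9 m/s
Total dV = 3571.5 + 3711.9 = 7283.4 m/s ~ 7283 m/s

7283 m/s


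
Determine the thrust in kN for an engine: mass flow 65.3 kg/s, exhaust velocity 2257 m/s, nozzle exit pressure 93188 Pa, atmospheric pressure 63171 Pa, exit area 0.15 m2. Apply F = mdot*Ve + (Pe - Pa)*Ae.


F = 65.3 * 2257 + (93188 - 63171) * 0.15 = 151885.0 N = 151.9 kN

151.9 kN


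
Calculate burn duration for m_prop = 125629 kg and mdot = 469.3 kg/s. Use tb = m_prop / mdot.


tb = 125629 / 469.3 = 267.7 s

267.7 s


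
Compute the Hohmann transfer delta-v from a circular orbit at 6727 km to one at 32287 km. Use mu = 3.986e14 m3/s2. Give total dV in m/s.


V1 = sqrt(mu/r1) = 7697.65 m/s
dV1 = V1*(sqrt(2*r2/(r1+r2)) - 1) = 2205.58 m/s
V2 = sqrt(mu/r2) = 3513.62 m/s
dV2 = V2*(1 - sqrt(2*r1/(r1+r2))) = 1450.28 m/s
Total dV = 3656 m/s

3656 m/s


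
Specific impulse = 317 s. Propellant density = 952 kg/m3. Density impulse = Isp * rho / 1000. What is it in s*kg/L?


rho*Isp = 317 * 952 / 1000 = 302 s*kg/L

302 s*kg/L


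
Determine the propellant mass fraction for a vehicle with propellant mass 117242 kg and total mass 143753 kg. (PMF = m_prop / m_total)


PMF = 117242 / 143753 = 0.816

0.816


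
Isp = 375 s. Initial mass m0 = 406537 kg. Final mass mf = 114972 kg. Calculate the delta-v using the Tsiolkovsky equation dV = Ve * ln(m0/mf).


Ve = 375 * 9.81 = 3678.75 m/s
dV = 3678.75 * ln(406537/114972) = 4646 m/s

4646 m/s


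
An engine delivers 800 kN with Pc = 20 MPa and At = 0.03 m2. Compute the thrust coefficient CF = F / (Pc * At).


CF = 800000 / (20e6 * 0.03) = 1.33

1.33


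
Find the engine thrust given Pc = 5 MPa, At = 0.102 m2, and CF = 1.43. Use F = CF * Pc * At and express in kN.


F = 1.43 * 5e6 * 0.102 = 729300.0 N = 729.3 kN

729.3 kN


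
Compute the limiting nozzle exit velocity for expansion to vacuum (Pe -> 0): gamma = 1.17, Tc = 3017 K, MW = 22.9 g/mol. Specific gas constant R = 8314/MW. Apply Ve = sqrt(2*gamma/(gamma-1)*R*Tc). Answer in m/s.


R = 8314 / 22.9 = 363.06 J/(kg.K)
Ve = sqrt(2 * 1.17 / (1.17 - 1) * 363.06 * 3017) = 3883 m/s

3883 m/s


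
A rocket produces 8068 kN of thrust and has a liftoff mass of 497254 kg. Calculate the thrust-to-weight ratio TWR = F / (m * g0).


TWR = 8068000 / (497254 * 9.81) = 1.65

1.65


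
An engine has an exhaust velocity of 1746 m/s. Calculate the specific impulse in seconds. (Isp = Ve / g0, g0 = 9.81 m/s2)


Isp = Ve / g0 = 1746 / 9.81 = 178.0 s

178.0 s


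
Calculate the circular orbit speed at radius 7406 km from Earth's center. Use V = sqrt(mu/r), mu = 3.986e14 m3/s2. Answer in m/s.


V = sqrt(3.986e14 / 7406000) = 7336 m/s

7336 m/s


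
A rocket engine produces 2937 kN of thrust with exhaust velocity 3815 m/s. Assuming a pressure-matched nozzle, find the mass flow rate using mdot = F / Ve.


mdot = F / Ve = 2937000 / 3815 = 769.9 kg/s

769.9 kg/s


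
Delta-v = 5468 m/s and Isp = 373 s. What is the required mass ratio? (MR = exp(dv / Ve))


Ve = 373 * 9.81 = 3659.13 m/s
MR = exp(5468 / 3659.13) = 4.456

4.456


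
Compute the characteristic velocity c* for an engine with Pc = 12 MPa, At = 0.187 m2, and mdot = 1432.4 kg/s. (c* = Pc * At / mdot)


c* = 12e6 * 0.187 / 1432.4 = 1567 m/s

1567 m/s


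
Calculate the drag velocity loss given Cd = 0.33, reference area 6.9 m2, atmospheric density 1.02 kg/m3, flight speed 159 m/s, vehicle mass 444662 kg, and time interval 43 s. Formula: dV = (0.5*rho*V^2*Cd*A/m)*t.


D = 0.5 * 1.02 * 159^2 * 0.33 * 6.9 = 29358.07 N
a = 29358.07 / 444662 = 0.066 m/s2
dV = 0.066 * 43 = 2.8 m/s

2.8 m/s


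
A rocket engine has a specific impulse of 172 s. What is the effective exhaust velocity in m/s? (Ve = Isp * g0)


Ve = Isp * g0 = 172 * 9.81 = 1687.3 m/s

1687.3 m/s


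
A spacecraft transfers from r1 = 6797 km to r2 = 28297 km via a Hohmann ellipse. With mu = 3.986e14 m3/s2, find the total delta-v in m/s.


V1 = sqrt(mu/r1) = 7657.91 m/s
dV1 = V1*(sqrt(2*r2/(r1+r2)) - 1) = 2066.85 m/s
V2 = sqrt(mu/r2) = 3753.17 m/s
dV2 = V2*(1 - sqrt(2*r1/(r1+r2))) = 1417.26 m/s
Total dV = 3484 m/s

3484 m/s


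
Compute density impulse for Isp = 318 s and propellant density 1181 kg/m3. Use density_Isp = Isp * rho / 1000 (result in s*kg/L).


rho*Isp = 318 * 1181 / 1000 = 376 s*kg/L

376 s*kg/L


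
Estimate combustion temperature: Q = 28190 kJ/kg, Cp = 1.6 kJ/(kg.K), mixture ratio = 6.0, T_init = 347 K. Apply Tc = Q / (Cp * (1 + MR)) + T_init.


Tc = 28190 / (1.6 * (1 + 6.0)) + 347 = 2864 K

2864 K


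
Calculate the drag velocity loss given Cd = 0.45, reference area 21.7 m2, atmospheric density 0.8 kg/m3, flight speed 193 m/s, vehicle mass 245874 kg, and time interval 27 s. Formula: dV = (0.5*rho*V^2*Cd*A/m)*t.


D = 0.5 * 0.8 * 193^2 * 0.45 * 21.7 = 145494.59 N
a = 145494.59 / 245874 = 0.5917 m/s2
dV = 0.5917 * 27 = 16.0 m/s

16.0 m/s


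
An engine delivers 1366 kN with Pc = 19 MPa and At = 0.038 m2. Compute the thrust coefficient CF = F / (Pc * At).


CF = 1366000 / (19e6 * 0.038) = 1.89

1.89


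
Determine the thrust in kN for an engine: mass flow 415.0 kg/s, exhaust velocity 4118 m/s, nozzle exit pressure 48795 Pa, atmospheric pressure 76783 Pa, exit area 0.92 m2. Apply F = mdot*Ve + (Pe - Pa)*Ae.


F = 415.0 * 4118 + (48795 - 76783) * 0.92 = 1.6832e+06 N = 1683.2 kN

1683.2 kN


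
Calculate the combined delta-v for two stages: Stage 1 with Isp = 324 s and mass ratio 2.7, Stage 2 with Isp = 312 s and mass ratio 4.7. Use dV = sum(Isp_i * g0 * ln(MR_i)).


dV1 = 324 * 9.81 * ln(2.7) = 3157.0 m/s
dV2 = 312 * 9.81 * ln(4.7) = 4736.7 m/s
Total dV = 3157.0 + 4736.7 = 7893.7 m/s ~ 7894 m/s

7894 m/s


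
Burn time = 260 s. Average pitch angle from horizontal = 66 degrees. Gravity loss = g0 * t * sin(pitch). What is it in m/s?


GL = 9.81 * 260 * sin(66 deg) = 2330 m/s

2330 m/s


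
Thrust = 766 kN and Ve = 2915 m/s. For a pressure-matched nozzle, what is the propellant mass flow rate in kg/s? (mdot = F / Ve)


mdot = F / Ve = 766000 / 2915 = 262.8 kg/s

262.8 kg/s


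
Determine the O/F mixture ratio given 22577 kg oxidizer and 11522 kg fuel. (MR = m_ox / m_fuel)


MR = 22577 / 11522 = 1.96

1.96


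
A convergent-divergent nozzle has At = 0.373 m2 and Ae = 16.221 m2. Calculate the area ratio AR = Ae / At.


AR = 16.221 / 0.373 = 43.5

43.5


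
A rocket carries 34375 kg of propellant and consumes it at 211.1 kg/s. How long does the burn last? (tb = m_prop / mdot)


tb = 34375 / 211.1 = 162.8 s

162.8 s


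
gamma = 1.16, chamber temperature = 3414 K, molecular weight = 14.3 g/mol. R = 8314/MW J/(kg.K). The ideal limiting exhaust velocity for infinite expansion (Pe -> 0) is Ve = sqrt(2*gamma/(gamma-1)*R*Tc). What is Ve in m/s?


R = 8314 / 14.3 = 581.4 J/(kg.K)
Ve = sqrt(2 * 1.16 / (1.16 - 1) * 581.4 * 3414) = 5365 m/s

5365 m/s


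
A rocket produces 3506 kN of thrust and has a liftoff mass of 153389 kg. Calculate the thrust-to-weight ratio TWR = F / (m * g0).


TWR = 3506000 / (153389 * 9.81) = 2.33

2.33


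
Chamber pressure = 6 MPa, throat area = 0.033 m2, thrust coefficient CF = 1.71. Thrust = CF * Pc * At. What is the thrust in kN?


F = 1.71 * 6e6 * 0.033 = 338580.0 N = 338.6 kN

338.6 kN


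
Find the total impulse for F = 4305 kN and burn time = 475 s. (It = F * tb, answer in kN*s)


It = 4305 * 475 = 2044875 kN*s

2044875 kN*s


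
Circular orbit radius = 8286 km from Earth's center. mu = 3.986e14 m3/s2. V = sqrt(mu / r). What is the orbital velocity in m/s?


V = sqrt(3.986e14 / 8286000) = 6936 m/s

6936 m/s


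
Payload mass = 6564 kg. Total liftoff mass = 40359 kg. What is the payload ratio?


PR = 6564 / 40359 = 0.1626

0.1626


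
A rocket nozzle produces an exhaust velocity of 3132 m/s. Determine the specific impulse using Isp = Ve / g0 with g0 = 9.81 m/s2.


Isp = Ve / g0 = 3132 / 9.81 = 319.3 s

319.3 s


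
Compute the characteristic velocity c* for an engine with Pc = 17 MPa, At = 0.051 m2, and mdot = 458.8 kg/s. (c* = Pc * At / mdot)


c* = 17e6 * 0.051 / 458.8 = 1890 m/s

1890 m/s


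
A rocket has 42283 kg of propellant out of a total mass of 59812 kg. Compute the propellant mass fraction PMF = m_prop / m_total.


PMF = 42283 / 59812 = 0.707

0.707


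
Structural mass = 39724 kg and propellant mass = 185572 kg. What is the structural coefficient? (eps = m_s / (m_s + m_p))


eps = 39724 / (39724 + 185572) = 0.1763

0.1763


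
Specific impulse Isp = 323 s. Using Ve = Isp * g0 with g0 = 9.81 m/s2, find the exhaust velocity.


Ve = Isp * g0 = 323 * 9.81 = 3168.6 m/s

3168.6 m/s


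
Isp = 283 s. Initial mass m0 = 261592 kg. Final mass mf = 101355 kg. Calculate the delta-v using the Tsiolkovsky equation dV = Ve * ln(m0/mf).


Ve = 283 * 9.81 = 2776.23 m/s
dV = 2776.23 * ln(261592/101355) = 2632 m/s

2632 m/s


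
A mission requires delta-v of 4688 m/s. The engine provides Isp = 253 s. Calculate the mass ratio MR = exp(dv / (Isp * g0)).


Ve = 253 * 9.81 = 2481.93 m/s
MR = exp(4688 / 2481.93) = 6.612

6.612


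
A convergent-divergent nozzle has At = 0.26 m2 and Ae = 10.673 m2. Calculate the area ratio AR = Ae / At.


AR = 10.673 / 0.26 = 41.0

41.0


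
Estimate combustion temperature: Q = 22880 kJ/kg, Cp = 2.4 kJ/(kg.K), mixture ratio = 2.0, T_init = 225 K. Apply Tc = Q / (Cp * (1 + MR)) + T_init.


Tc = 22880 / (2.4 * (1 + 2.0)) + 225 = 3403 K

3403 K


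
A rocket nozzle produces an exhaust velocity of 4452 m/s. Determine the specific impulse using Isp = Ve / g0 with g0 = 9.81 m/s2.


Isp = Ve / g0 = 4452 / 9.81 = 453.8 s

453.8 s


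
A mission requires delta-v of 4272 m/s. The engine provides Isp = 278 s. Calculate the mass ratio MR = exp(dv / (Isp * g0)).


Ve = 278 * 9.81 = 2727.18 m/s
MR = exp(4272 / 2727.18) = 4.79

4.79


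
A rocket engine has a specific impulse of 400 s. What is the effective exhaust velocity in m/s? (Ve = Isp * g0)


Ve = Isp * g0 = 400 * 9.81 = 3924.0 m/s

3924.0 m/s


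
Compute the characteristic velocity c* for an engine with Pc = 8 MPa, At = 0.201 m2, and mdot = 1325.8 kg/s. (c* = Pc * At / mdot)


c* = 8e6 * 0.201 / 1325.8 = 1213 m/s

1213 m/s


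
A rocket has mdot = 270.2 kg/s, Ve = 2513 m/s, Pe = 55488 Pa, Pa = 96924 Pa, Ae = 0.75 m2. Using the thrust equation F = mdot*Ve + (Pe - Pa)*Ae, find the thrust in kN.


F = 270.2 * 2513 + (55488 - 96924) * 0.75 = 647936.0 N = 647.9 kN

647.9 kN


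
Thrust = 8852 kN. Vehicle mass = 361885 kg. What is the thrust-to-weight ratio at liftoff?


TWR = 8852000 / (361885 * 9.81) = 2.49

2.49


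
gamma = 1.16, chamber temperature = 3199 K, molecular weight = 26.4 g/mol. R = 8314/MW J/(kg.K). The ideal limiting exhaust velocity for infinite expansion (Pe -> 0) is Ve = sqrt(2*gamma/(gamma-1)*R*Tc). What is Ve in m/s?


R = 8314 / 26.4 = 314.92 J/(kg.K)
Ve = sqrt(2 * 1.16 / (1.16 - 1) * 314.92 * 3199) = 3822 m/s

3822 m/s


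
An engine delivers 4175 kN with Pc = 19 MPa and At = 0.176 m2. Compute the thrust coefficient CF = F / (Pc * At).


CF = 4175000 / (19e6 * 0.176) = 1.25

1.25


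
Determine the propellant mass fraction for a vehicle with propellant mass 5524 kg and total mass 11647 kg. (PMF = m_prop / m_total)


PMF = 5524 / 11647 = 0.474

0.474


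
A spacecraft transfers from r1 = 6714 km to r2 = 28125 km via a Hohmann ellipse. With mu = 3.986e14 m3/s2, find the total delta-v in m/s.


V1 = sqrt(mu/r1) = 7705.09 m/s
dV1 = V1*(sqrt(2*r2/(r1+r2)) - 1) = 2085.44 m/s
V2 = sqrt(mu/r2) = 3764.63 m/s
dV2 = V2*(1 - sqrt(2*r1/(r1+r2))) = 1427.43 m/s
Total dV = 3513 m/s

3513 m/s


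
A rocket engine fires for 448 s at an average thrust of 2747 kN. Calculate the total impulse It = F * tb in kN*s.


It = 2747 * 448 = 1230656 kN*s

1230656 kN*s


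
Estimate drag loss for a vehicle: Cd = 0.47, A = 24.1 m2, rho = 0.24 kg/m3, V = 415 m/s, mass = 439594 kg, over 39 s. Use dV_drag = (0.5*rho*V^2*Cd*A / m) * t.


D = 0.5 * 0.24 * 415^2 * 0.47 * 24.1 = 234095.11 N
a = 234095.11 / 439594 = 0.5325 m/s2
dV = 0.5325 * 39 = 20.8 m/s

20.8 m/s


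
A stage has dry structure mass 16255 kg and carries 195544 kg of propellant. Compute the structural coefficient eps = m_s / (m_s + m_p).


eps = 16255 / (16255 + 195544) = 0.0767

0.0767


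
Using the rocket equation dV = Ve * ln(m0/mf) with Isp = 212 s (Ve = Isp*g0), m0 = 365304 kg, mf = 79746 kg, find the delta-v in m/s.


Ve = 212 * 9.81 = 2079.72 m/s
dV = 2079.72 * ln(365304/79746) = 3165 m/s

3165 m/s


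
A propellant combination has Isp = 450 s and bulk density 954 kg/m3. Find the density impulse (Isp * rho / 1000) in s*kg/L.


rho*Isp = 450 * 954 / 1000 = 429 s*kg/L

429 s*kg/L


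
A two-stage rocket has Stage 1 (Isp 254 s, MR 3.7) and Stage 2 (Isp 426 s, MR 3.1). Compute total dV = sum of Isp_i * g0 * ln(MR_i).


dV1 = 254 * 9.81 * ln(3.7) = 3260.0 m/s
dV2 = 426 * 9.81 * ln(3.1) = 4728.2 m/s
Total dV = 3260.0 + 4728.2 = 7988.2 m/s ~ 7988 m/s

7988 m/s


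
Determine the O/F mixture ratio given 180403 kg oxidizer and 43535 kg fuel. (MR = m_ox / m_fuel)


MR = 180403 / 43535 = 4.14

4.14


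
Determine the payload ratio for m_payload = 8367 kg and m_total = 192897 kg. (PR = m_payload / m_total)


PR = 8367 / 192897 = 0.0434

0.0434


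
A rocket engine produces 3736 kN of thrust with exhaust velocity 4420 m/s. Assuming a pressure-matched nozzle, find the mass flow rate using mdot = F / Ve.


mdot = F / Ve = 3736000 / 4420 = 845.2 kg/s

845.2 kg/s


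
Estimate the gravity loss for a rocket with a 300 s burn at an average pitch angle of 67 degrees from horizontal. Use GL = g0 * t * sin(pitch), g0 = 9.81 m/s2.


GL = 9.81 * 300 * sin(67 deg) = 2709 m/s

2709 m/s


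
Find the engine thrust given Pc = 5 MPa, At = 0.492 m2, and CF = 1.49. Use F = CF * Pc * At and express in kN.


F = 1.49 * 5e6 * 0.492 = 3.6654e+06 N = 3665.4 kN

3665.4 kN


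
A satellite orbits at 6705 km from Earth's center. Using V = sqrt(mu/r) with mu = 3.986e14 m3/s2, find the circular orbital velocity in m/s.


V = sqrt(3.986e14 / 6705000) = 7710 m/s

7710 m/s


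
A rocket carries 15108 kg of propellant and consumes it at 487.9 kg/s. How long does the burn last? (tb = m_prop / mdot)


tb = 15108 / 487.9 = 31.0 s

31.0 s


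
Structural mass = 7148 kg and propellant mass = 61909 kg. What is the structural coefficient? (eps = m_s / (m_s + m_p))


eps = 7148 / (7148 + 61909) = 0.1035

0.1035


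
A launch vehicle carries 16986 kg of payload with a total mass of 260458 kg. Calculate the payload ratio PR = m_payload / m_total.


PR = 16986 / 260458 = 0.0652

0.0652


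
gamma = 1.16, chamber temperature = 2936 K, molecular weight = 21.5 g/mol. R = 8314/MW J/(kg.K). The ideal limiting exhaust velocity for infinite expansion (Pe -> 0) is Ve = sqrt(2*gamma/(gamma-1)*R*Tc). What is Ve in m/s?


R = 8314 / 21.5 = 386.7 J/(kg.K)
Ve = sqrt(2 * 1.16 / (1.16 - 1) * 386.7 * 2936) = 4057 m/s

4057 m/s


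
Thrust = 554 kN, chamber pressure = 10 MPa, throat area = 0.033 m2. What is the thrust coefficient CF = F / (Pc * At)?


CF = 554000 / (10e6 * 0.033) = 1.68

1.68


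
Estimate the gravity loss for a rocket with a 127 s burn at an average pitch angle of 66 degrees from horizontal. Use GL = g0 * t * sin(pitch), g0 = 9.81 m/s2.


GL = 9.81 * 127 * sin(66 deg) = 1138 m/s

1138 m/s


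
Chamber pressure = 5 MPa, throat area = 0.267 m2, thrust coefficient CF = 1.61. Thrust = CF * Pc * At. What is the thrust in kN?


F = 1.61 * 5e6 * 0.267 = 2.1494e+06 N = 2149.4 kN

2149.4 kN


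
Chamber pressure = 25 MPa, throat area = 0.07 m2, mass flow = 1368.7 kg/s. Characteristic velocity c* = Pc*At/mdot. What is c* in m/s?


c* = 25e6 * 0.07 / 1368.7 = 1279 m/s

1279 m/s


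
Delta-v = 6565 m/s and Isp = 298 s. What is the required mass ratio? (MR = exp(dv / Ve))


Ve = 298 * 9.81 = 2923.38 m/s
MR = exp(6565 / 2923.38) = 9.447

9.447


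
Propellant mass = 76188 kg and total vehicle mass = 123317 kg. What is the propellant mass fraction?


PMF = 76188 / 123317 = 0.618

0.618


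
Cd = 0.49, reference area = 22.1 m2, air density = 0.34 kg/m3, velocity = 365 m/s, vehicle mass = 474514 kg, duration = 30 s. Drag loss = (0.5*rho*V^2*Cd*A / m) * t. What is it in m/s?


D = 0.5 * 0.34 * 365^2 * 0.49 * 22.1 = 245257.9 N
a = 245257.9 / 474514 = 0.5169 m/s2
dV = 0.5169 * 30 = 15.5 m/s

15.5 m/s


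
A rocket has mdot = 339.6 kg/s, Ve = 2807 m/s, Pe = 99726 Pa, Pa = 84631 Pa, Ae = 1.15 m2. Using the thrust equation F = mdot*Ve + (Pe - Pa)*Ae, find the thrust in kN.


F = 339.6 * 2807 + (99726 - 84631) * 1.15 = 970616.0 N = 970.6 kN

970.6 kN


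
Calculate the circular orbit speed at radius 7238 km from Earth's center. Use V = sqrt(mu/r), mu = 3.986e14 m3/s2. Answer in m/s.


V = sqrt(3.986e14 / 7238000) = 7421 m/s

7421 m/s


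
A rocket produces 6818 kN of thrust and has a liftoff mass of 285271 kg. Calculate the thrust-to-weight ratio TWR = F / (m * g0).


TWR = 6818000 / (285271 * 9.81) = 2.44

2.44


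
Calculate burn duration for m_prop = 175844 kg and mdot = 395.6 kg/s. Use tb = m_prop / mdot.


tb = 175844 / 395.6 = 444.5 s

444.5 s


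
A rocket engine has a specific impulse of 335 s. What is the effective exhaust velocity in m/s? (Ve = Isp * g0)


Ve = Isp * g0 = 335 * 9.81 = 3286.4 m/s

3286.4 m/s


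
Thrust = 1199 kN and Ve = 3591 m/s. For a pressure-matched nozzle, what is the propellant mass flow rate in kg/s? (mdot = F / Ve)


mdot = F / Ve = 1199000 / 3591 = 333.9 kg/s

333.9 kg/s


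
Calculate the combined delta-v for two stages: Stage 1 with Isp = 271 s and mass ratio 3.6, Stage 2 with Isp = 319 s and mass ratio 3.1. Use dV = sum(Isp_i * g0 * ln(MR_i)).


dV1 = 271 * 9.81 * ln(3.6) = 3405.4 m/s
dV2 = 319 * 9.81 * ln(3.1) = 3540.6 m/s
Total dV = 3405.4 + 3540.6 = 6946.0 m/s ~ 6946 m/s

6946 m/s


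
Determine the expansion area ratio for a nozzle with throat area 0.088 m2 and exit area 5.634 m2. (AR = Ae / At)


AR = 5.634 / 0.088 = 64.0

64.0


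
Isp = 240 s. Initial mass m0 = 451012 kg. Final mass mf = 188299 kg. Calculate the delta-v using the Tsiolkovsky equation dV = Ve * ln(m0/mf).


Ve = 240 * 9.81 = 2354.4 m/s
dV = 2354.4 * ln(451012/188299) = 2056 m/s

2056 m/s


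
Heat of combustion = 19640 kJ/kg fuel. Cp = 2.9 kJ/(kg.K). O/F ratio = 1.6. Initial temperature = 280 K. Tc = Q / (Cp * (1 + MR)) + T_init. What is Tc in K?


Tc = 19640 / (2.9 * (1 + 1.6)) + 280 = 2885 K

2885 K


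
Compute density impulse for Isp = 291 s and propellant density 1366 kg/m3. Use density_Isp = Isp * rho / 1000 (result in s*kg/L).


rho*Isp = 291 * 1366 / 1000 = 398 s*kg/L

398 s*kg/L


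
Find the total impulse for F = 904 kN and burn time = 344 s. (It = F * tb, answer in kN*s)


It = 904 * 344 = 310976 kN*s

310976 kN*s


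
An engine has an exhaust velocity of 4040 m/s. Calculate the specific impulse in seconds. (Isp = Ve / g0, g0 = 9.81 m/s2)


Isp = Ve / g0 = 4040 / 9.81 = 411.8 s

411.8 s


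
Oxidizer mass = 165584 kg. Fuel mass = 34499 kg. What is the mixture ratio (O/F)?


MR = 165584 / 34499 = 4.8

4.8


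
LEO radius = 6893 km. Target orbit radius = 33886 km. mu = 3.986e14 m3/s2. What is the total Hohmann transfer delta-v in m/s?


V1 = sqrt(mu/r1) = 7604.39 m/s
dV1 = V1*(sqrt(2*r2/(r1+r2)) - 1) = 2198.89 m/s
V2 = sqrt(mu/r2) = 3429.72 m/s
dV2 = V2*(1 - sqrt(2*r1/(r1+r2))) = 1435.56 m/s
Total dV = 3634 m/s

3634 m/s


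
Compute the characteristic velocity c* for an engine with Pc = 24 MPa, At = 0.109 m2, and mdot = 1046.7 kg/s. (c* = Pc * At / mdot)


c* = 24e6 * 0.109 / 1046.7 = 2499 m/s

2499 m/s


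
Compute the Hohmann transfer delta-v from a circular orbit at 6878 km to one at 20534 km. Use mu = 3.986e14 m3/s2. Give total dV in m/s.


V1 = sqrt(mu/r1) = 7612.68 m/s
dV1 = V1*(sqrt(2*r2/(r1+r2)) - 1) = 1705.24 m/s
V2 = sqrt(mu/r2) = 4405.87 m/s
dV2 = V2*(1 - sqrt(2*r1/(r1+r2))) = 1284.77 m/s
Total dV = 2990 m/s

2990 m/s


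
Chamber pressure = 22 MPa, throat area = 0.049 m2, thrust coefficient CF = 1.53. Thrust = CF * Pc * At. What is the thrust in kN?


F = 1.53 * 22e6 * 0.049 = 1.6493e+06 N = 1649.3 kN

1649.3 kN


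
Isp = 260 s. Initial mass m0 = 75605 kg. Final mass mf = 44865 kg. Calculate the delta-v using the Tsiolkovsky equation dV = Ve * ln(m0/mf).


Ve = 260 * 9.81 = 2550.6 m/s
dV = 2550.6 * ln(75605/44865) = 1331 m/s

1331 m/s


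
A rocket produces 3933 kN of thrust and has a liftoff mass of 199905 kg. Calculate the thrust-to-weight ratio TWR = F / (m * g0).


TWR = 3933000 / (199905 * 9.81) = 2.01

2.01


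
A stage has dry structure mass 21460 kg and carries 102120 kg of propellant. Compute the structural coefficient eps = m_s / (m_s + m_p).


eps = 21460 / (21460 + 102120) = 0.1737

0.1737


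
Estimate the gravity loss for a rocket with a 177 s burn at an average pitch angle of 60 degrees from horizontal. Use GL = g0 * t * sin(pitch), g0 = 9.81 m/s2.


GL = 9.81 * 177 * sin(60 deg) = 1504 m/s

1504 m/s


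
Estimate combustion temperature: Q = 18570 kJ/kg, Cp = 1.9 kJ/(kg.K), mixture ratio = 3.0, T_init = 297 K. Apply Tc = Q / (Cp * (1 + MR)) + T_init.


Tc = 18570 / (1.9 * (1 + 3.0)) + 297 = 2740 K

2740 K


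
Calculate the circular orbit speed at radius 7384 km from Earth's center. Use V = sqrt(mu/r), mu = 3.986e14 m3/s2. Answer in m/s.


V = sqrt(3.986e14 / 7384000) = 7347 m/s

7347 m/s


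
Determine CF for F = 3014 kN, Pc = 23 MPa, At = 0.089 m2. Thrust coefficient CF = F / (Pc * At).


CF = 3014000 / (23e6 * 0.089) = 1.47

1.47


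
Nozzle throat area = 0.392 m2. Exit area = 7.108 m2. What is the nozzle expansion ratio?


AR = 7.108 / 0.392 = 18.1

18.1


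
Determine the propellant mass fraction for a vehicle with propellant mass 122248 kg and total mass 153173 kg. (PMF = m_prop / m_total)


PMF = 122248 / 153173 = 0.798

0.798


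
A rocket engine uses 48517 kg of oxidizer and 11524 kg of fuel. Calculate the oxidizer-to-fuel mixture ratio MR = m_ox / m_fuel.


MR = 48517 / 11524 = 4.21

4.21


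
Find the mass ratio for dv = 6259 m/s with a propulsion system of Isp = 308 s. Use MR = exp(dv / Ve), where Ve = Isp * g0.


Ve = 308 * 9.81 = 3021.48 m/s
MR = exp(6259 / 3021.48) = 7.937

7.937


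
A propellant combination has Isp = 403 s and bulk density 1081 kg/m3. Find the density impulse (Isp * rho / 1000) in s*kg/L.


rho*Isp = 403 * 1081 / 1000 = 436 s*kg/L

436 s*kg/L


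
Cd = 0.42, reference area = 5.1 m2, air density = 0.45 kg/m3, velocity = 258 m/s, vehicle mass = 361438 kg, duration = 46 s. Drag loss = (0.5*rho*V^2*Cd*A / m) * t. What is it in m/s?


D = 0.5 * 0.45 * 258^2 * 0.42 * 5.1 = 32080.52 N
a = 32080.52 / 361438 = 0.0888 m/s2
dV = 0.0888 * 46 = 4.1 m/s

4.1 m/s


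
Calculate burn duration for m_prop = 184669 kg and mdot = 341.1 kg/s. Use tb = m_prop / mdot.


tb = 184669 / 341.1 = 541.4 s

541.4 s


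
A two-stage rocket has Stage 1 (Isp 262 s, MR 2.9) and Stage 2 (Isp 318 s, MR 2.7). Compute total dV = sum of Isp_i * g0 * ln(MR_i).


dV1 = 262 * 9.81 * ln(2.9) = 2736.5 m/s
dV2 = 318 * 9.81 * ln(2.7) = 3098.5 m/s
Total dV = 2736.5 + 3098.5 = 5835.0 m/s ~ 5835 m/s

5835 m/s


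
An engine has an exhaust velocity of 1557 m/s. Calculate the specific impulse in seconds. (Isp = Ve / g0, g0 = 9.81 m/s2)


Isp = Ve / g0 = 1557 / 9.81 = 158.7 s

158.7 s


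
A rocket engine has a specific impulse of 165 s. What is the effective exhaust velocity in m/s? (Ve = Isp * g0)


Ve = Isp * g0 = 165 * 9.81 = 1618.7 m/s

1618.7 m/s


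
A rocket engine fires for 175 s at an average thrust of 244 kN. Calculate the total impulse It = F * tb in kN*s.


It = 244 * 175 = 42700 kN*s

42700 kN*s


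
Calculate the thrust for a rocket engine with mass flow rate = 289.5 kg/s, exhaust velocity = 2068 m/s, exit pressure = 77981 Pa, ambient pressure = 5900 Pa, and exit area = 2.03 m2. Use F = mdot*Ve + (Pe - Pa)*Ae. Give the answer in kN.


F = 289.5 * 2068 + (77981 - 5900) * 2.03 = 745010.0 N = 745.0 kN

745.0 kN


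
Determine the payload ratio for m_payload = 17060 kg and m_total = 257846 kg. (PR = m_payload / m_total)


PR = 17060 / 257846 = 0.0662

0.0662


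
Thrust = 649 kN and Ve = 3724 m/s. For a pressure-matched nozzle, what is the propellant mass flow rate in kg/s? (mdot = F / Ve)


mdot = F / Ve = 649000 / 3724 = 174.3 kg/s

174.3 kg/s


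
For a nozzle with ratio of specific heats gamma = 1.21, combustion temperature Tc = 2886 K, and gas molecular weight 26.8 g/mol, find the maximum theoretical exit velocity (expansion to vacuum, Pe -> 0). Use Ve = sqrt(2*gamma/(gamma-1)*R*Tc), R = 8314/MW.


R = 8314 / 26.8 = 310.22 J/(kg.K)
Ve = sqrt(2 * 1.21 / (1.21 - 1) * 310.22 * 2886) = 3212 m/s

3212 m/s


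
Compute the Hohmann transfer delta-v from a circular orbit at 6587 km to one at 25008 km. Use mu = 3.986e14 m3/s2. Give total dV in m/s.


V1 = sqrt(mu/r1) = 7779.02 m/s
dV1 = V1*(sqrt(2*r2/(r1+r2)) - 1) = 2008.44 m/s
V2 = sqrt(mu/r2) = 3992.36 m/s
dV2 = V2*(1 - sqrt(2*r1/(r1+r2))) = 1414.38 m/s
Total dV = 3423 m/s

3423 m/s


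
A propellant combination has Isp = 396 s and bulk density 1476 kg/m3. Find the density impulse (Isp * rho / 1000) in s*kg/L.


rho*Isp = 396 * 1476 / 1000 = 584 s*kg/L

584 s*kg/L


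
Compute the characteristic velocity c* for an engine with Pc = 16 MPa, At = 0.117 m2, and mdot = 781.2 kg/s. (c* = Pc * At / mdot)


c* = 16e6 * 0.117 / 781.2 = 2396 m/s

2396 m/s


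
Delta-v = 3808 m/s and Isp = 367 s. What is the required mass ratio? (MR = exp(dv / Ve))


Ve = 367 * 9.81 = 3600.27 m/s
MR = exp(3808 / 3600.27) = 2.88

2.88


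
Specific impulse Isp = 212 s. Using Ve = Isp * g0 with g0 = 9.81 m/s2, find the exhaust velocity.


Ve = Isp * g0 = 212 * 9.81 = 2079.7 m/s

2079.7 m/s


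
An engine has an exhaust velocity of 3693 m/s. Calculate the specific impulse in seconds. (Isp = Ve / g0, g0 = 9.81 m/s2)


Isp = Ve / g0 = 3693 / 9.81 = 376.5 s

376.5 s


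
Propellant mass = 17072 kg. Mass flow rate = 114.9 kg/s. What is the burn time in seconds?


tb = 17072 / 114.9 = 148.6 s

148.6 s


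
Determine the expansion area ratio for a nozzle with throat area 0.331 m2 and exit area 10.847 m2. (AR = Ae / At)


AR = 10.847 / 0.331 = 32.8

32.8


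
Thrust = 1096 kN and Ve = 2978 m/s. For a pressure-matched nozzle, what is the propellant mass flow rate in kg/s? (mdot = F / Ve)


mdot = F / Ve = 1096000 / 2978 = 368.0 kg/s

368.0 kg/s


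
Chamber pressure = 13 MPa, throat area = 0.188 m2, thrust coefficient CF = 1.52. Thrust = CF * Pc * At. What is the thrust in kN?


F = 1.52 * 13e6 * 0.188 = 3.7149e+06 N = 3714.9 kN

3714.9 kN


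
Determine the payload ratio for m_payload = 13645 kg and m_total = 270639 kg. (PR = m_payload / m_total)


PR = 13645 / 270639 = 0.0504

0.0504


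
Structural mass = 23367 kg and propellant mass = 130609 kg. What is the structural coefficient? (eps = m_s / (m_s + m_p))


eps = 23367 / (23367 + 130609) = 0.1518

0.1518


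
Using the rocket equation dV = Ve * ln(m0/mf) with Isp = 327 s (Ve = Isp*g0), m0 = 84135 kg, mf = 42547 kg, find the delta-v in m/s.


Ve = 327 * 9.81 = 3207.87 m/s
dV = 3207.87 * ln(84135/42547) = 2187 m/s

2187 m/s


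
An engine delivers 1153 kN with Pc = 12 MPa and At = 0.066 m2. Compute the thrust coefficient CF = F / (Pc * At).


CF = 1153000 / (12e6 * 0.066) = 1.46

1.46


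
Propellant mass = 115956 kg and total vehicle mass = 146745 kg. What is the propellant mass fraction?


PMF = 115956 / 146745 = 0.79

0.79


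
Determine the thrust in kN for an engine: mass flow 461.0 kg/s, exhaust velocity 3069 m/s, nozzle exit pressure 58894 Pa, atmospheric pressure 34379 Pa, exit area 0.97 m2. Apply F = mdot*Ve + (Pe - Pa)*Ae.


F = 461.0 * 3069 + (58894 - 34379) * 0.97 = 1.4386e+06 N = 1438.6 kN

1438.6 kN


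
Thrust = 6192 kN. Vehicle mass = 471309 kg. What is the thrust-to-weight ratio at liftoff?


TWR = 6192000 / (471309 * 9.81) = 1.34

1.34


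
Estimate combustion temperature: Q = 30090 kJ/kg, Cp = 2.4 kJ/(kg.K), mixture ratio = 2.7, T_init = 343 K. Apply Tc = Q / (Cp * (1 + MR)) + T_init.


Tc = 30090 / (2.4 * (1 + 2.7)) + 343 = 3732 K

3732 K


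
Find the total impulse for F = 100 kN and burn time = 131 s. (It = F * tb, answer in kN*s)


It = 100 * 131 = 13100 kN*s

13100 kN*s


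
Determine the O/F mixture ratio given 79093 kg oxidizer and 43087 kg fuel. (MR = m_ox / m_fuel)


MR = 79093 / 43087 = 1.84

1.84


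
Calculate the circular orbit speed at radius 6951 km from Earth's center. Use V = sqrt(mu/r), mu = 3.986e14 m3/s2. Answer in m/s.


V = sqrt(3.986e14 / 6951000) = 7573 m/s

7573 m/s


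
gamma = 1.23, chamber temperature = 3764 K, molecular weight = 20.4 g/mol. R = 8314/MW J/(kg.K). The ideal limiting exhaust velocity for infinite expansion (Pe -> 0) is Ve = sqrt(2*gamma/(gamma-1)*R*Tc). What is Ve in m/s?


R = 8314 / 20.4 = 407.55 J/(kg.K)
Ve = sqrt(2 * 1.23 / (1.23 - 1) * 407.55 * 3764) = 4051 m/s

4051 m/s


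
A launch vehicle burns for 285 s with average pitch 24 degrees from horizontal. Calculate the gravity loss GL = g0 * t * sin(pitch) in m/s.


GL = 9.81 * 285 * sin(24 deg) = 1137 m/s

1137 m/s
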